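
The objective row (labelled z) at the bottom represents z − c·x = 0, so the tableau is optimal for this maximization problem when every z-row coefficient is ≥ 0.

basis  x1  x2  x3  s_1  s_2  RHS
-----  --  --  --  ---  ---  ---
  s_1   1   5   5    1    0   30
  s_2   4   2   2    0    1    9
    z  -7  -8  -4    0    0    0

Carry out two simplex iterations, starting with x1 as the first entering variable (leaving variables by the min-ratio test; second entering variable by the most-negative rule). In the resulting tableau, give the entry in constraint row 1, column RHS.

Ratio test on column x1 — row 1: 30/1 = 30; row 2: 9/4 = 9/4. Minimum is 9/4 at row 2 (s_2 leaves); pivot element 4.
Divide row 2 by 4; eliminate column x1 from the other rows.
Second iteration: most negative z-row entry is -9/2 in column x2, so x2 enters.
Ratio test on column x2 — row 1: (111/4)/(9/2) = 37/6; row 2: (9/4)/(1/2) = 9/2. Minimum is 9/2 at row 2 (x1 leaves); pivot element 1/2.
Divide row 2 by 1/2; eliminate column x2 from the other rows.
After both pivots, the entry at constraint row 1, column RHS is 15/2.

15/2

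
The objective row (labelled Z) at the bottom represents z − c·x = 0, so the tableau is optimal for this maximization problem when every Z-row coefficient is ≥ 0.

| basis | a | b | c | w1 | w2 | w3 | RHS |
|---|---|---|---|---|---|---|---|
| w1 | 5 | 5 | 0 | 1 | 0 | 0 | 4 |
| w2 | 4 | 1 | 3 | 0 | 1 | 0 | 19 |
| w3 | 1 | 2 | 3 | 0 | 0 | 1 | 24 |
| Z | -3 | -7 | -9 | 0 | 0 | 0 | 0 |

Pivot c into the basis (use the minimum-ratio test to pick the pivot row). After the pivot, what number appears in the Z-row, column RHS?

57

Ratio test on column c — row 1: entry 0 ≤ 0; row 2: 19/3 = 19/3; row 3: 24/3 = 8. Minimum is 19/3 at row 2 (w2 leaves); pivot element 3.
Divide row 2 by 3; eliminate column c from the other rows.
Z-row update in column RHS: 0 − (-9)·(19/3) = 57.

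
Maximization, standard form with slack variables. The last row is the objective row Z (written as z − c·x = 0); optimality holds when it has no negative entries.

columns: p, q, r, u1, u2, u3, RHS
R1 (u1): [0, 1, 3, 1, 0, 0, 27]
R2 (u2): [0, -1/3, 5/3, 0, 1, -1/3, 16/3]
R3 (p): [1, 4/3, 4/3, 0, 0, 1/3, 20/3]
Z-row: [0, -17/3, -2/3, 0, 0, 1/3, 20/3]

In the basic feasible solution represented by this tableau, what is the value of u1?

27

u1 is basic (row 1); its value is the RHS of that row, 27.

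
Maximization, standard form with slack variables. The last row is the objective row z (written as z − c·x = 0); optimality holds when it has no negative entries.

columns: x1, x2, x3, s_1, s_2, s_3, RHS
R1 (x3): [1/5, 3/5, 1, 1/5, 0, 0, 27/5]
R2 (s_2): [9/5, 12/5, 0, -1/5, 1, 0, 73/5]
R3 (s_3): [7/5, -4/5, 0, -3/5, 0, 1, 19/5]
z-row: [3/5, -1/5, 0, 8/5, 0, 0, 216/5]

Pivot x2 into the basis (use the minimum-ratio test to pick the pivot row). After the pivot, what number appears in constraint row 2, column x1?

3/4

Ratio test on column x2 — row 1: (27/5)/(3/5) = 9; row 2: (73/5)/(12/5) = 73/12; row 3: entry -4/5 ≤ 0. Minimum is 73/12 at row 2 (s_2 leaves); pivot element 12/5.
Divide row 2 by 12/5; eliminate column x2 from the other rows.
In the new row 2, the x1 entry is the old entry divided by the pivot: (9/5)/(12/5) = 3/4.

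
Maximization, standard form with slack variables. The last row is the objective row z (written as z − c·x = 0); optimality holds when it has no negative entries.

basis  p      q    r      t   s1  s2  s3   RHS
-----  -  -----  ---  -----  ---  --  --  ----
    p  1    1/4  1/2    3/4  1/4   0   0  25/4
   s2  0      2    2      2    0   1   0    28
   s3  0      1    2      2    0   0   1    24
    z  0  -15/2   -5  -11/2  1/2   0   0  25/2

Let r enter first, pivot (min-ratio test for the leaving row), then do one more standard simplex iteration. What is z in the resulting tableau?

185/2

Ratio test on column r — row 1: (25/4)/(1/2) = 25/2; row 2: 28/2 = 14; row 3: 24/2 = 12. Minimum is 12 at row 3 (s3 leaves); pivot element 2.
Pivot on row 3; the z-row RHS becomes 25/2 − (-5)·12 = 145/2.
Next entering variable (most negative z-row entry -5): q.
Ratio test on column q — row 1: entry 0 ≤ 0; row 2: 4/1 = 4; row 3: 12/(1/2) = 24. Minimum is 4 at row 2 (s2 leaves); pivot element 1.
After the second pivot the z-row RHS is 145/2 − (-5)·4 = 185/2.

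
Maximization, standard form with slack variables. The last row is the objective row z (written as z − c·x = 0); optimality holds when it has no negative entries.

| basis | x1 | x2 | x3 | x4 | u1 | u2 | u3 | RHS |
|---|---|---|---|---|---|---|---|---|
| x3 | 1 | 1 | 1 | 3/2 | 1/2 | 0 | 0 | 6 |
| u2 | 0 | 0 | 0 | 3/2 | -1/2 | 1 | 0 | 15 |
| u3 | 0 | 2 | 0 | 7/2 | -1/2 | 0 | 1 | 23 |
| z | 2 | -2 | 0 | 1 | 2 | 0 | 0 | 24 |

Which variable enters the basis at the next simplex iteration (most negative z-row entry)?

Negative z-row entries: x2: -2.
The most negative is -2 in column x2, so x2 enters.

x2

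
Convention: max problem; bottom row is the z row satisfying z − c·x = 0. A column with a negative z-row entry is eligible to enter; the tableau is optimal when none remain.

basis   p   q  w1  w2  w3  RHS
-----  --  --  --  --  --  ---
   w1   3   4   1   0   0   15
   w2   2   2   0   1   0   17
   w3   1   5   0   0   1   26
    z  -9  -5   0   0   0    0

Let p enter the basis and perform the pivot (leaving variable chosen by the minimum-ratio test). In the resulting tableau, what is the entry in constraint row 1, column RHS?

Ratio test on column p — row 1: 15/3 = 5; row 2: 17/2 = 17/2; row 3: 26/1 = 26. Minimum is 5 at row 1 (w1 leaves); pivot element 3.
Divide row 1 by 3; eliminate column p from the other rows.
In the new row 1, the RHS entry is the old entry divided by the pivot: 15/3 = 5.

5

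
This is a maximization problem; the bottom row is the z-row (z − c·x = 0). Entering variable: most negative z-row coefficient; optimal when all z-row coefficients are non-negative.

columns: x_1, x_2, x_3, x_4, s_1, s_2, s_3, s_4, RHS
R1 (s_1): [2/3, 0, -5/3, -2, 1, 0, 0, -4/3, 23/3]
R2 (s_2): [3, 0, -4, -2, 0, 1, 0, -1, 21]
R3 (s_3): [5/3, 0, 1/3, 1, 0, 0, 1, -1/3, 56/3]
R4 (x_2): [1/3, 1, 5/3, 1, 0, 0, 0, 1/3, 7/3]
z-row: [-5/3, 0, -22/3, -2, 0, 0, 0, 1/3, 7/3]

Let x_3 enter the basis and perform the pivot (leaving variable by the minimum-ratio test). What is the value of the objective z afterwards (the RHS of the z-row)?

63/5

Ratio test on column x_3 — row 1: entry -5/3 ≤ 0; row 2: entry -4 ≤ 0; row 3: (56/3)/(1/3) = 56; row 4: (7/3)/(5/3) = 7/5. Minimum is 7/5 at row 4 (x_2 leaves); pivot element 5/3.
Pivot on row 4; the z-row RHS becomes 7/3 − (-22/3)·(7/5) = 63/5.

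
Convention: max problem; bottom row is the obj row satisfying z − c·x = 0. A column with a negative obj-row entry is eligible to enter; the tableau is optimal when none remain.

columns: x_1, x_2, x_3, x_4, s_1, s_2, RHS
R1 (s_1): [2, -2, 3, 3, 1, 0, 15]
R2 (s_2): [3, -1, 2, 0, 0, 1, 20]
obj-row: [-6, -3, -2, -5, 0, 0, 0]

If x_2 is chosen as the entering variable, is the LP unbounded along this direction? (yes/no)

Every constraint-row entry in column x_2 is ≤ 0, so increasing x_2 is unbounded.

yes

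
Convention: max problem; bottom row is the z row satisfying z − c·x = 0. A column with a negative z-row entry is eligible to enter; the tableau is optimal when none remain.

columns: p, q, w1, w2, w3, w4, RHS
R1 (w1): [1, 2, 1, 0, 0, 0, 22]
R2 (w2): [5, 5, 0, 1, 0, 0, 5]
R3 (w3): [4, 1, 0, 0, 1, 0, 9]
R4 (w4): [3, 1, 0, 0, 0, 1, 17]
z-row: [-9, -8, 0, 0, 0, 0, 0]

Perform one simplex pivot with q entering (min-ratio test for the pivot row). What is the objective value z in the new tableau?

Ratio test on column q — row 1: 22/2 = 11; row 2: 5/5 = 1; row 3: 9/1 = 9; row 4: 17/1 = 17. Minimum is 1 at row 2 (w2 leaves); pivot element 5.
Pivot on row 2; the z-row RHS becomes 0 − (-8)·1 = 8.

8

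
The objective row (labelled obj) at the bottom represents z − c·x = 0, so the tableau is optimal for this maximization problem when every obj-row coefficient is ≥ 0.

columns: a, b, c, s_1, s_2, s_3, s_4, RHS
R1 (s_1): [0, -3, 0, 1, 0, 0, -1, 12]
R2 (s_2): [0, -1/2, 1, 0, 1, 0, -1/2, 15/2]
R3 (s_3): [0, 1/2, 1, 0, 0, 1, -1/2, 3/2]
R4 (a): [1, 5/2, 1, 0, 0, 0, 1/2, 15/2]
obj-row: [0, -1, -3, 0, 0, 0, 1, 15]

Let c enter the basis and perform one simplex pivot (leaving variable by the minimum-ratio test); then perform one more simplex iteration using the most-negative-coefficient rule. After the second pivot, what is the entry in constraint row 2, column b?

-1

Ratio test on column c — row 1: entry 0 ≤ 0; row 2: (15/2)/1 = 15/2; row 3: (3/2)/1 = 3/2; row 4: (15/2)/1 = 15/2. Minimum is 3/2 at row 3 (s_3 leaves); pivot element 1.
Divide row 3 by 1; eliminate column c from the other rows.
Second iteration: most negative obj-row entry is -1/2 in column s_4, so s_4 enters.
Ratio test on column s_4 — row 1: entry -1 ≤ 0; row 2: entry 0 ≤ 0; row 3: entry -1/2 ≤ 0; row 4: 6/1 = 6. Minimum is 6 at row 4 (a leaves); pivot element 1.
Divide row 4 by 1; eliminate column s_4 from the other rows.
After both pivots, the entry at constraint row 2, column b is -1.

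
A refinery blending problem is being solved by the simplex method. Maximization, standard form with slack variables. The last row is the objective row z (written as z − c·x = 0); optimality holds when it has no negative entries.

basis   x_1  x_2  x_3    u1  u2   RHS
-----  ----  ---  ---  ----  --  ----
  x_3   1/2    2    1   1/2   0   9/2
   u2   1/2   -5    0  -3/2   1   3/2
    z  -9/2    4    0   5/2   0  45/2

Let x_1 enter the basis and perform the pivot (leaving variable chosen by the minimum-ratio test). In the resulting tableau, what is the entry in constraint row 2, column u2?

Ratio test on column x_1 — row 1: (9/2)/(1/2) = 9; row 2: (3/2)/(1/2) = 3. Minimum is 3 at row 2 (u2 leaves); pivot element 1/2.
Divide row 2 by 1/2; eliminate column x_1 from the other rows.
In the new row 2, the u2 entry is the old entry divided by the pivot: 1/(1/2) = 2.

2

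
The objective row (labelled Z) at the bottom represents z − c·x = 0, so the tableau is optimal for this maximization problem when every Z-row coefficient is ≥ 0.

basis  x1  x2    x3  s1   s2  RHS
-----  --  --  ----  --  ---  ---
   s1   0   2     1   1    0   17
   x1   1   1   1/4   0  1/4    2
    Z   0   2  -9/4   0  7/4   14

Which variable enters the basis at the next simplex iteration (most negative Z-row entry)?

Negative Z-row entries: x3: -9/4.
The most negative is -9/4 in column x3, so x3 enters.

x3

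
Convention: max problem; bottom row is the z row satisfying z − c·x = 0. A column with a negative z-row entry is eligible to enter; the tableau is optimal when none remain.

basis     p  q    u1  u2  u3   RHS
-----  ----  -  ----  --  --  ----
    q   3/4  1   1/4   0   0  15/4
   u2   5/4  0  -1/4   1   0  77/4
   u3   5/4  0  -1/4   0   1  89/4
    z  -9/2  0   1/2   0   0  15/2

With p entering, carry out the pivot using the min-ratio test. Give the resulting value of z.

30

Ratio test on column p — row 1: (15/4)/(3/4) = 5; row 2: (77/4)/(5/4) = 77/5; row 3: (89/4)/(5/4) = 89/5. Minimum is 5 at row 1 (q leaves); pivot element 3/4.
Pivot on row 1; the z-row RHS becomes 15/2 − (-9/2)·5 = 30.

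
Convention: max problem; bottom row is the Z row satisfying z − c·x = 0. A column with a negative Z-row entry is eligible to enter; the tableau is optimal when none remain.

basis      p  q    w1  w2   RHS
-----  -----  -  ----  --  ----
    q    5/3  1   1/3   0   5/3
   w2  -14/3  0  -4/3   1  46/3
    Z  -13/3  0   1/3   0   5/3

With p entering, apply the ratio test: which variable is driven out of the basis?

q

Column p entries and ratios — q: (5/3)/(5/3) = 1; w2: -14/3 ≤ 0, skip.
Smallest ratio is 1 in the row of q, so q leaves.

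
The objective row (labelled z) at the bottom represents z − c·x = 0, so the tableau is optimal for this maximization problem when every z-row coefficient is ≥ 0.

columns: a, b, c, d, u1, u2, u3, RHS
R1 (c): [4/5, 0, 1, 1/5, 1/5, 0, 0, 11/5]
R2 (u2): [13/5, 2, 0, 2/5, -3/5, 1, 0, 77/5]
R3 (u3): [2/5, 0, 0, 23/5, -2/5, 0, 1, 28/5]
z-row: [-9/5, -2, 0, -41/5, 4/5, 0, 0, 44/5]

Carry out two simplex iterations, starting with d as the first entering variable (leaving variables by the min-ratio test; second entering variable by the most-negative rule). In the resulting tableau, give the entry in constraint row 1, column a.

Ratio test on column d — row 1: (11/5)/(1/5) = 11; row 2: (77/5)/(2/5) = 77/2; row 3: (28/5)/(23/5) = 28/23. Minimum is 28/23 at row 3 (u3 leaves); pivot element 23/5.
Divide row 3 by 23/5; eliminate column d from the other rows.
Second iteration: most negative z-row entry is -2 in column b, so b enters.
Ratio test on column b — row 1: entry 0 ≤ 0; row 2: (343/23)/2 = 343/46; row 3: entry 0 ≤ 0. Minimum is 343/46 at row 2 (u2 leaves); pivot element 2.
Divide row 2 by 2; eliminate column b from the other rows.
After both pivots, the entry at constraint row 1, column a is 18/23.

18/23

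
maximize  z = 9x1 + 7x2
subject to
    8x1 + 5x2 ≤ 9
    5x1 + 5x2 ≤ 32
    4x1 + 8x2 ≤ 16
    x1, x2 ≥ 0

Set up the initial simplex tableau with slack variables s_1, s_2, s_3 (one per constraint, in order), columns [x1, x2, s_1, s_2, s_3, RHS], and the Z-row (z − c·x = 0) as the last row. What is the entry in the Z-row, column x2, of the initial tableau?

-7

The Z-row carries the negated objective coefficients: the x2 entry is -7.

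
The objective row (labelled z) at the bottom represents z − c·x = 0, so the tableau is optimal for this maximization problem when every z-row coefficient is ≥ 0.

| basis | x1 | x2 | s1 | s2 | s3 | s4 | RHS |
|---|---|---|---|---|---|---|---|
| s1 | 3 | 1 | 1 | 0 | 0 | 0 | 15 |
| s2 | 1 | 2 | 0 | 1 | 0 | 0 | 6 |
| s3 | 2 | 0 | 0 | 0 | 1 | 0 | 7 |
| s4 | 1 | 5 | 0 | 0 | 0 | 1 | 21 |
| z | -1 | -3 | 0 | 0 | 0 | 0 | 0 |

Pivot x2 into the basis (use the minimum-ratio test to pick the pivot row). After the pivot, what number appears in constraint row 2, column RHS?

Ratio test on column x2 — row 1: 15/1 = 15; row 2: 6/2 = 3; row 3: entry 0 ≤ 0; row 4: 21/5 = 21/5. Minimum is 3 at row 2 (s2 leaves); pivot element 2.
Divide row 2 by 2; eliminate column x2 from the other rows.
In the new row 2, the RHS entry is the old entry divided by the pivot: 6/2 = 3.

3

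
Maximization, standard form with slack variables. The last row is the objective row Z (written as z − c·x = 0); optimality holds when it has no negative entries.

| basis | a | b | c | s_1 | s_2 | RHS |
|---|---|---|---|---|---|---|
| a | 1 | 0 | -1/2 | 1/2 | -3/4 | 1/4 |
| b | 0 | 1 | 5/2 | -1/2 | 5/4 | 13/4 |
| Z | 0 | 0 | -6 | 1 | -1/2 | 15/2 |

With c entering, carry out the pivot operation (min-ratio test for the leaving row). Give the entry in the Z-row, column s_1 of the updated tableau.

-1/5

Ratio test on column c — row 1: entry -1/2 ≤ 0; row 2: (13/4)/(5/2) = 13/10. Minimum is 13/10 at row 2 (b leaves); pivot element 5/2.
Divide row 2 by 5/2; eliminate column c from the other rows.
Z-row update in column s_1: 1 − (-6)·(-1/5) = -1/5.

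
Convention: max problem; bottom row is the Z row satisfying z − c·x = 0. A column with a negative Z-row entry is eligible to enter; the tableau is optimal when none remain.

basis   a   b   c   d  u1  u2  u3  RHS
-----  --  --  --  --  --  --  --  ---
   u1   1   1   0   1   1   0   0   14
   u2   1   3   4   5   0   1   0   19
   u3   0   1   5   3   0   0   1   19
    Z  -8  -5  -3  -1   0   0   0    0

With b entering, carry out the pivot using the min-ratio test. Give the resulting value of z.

Ratio test on column b — row 1: 14/1 = 14; row 2: 19/3 = 19/3; row 3: 19/1 = 19. Minimum is 19/3 at row 2 (u2 leaves); pivot element 3.
Pivot on row 2; the Z-row RHS becomes 0 − (-5)·(19/3) = 95/3.

95/3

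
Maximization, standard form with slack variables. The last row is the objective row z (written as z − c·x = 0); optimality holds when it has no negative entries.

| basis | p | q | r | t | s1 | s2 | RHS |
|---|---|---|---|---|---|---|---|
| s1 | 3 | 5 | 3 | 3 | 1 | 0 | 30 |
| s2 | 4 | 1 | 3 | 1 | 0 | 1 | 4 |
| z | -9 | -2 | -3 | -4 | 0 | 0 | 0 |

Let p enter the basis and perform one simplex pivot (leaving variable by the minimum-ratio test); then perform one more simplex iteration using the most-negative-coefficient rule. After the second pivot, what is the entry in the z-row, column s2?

Ratio test on column p — row 1: 30/3 = 10; row 2: 4/4 = 1. Minimum is 1 at row 2 (s2 leaves); pivot element 4.
Divide row 2 by 4; eliminate column p from the other rows.
Second iteration: most negative z-row entry is -7/4 in column t, so t enters.
Ratio test on column t — row 1: 27/(9/4) = 12; row 2: 1/(1/4) = 4. Minimum is 4 at row 2 (p leaves); pivot element 1/4.
Divide row 2 by 1/4; eliminate column t from the other rows.
After both pivots, the entry at the z-row, column s2 is 4.

4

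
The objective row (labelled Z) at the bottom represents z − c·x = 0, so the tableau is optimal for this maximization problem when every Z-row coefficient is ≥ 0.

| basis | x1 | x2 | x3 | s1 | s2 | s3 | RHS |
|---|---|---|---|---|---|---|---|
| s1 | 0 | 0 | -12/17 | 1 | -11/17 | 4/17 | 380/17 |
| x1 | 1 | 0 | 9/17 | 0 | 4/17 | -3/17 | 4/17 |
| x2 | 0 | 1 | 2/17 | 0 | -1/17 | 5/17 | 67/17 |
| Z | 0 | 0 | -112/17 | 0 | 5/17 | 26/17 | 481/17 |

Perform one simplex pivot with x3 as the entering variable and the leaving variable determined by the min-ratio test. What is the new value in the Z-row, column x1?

112/9

Ratio test on column x3 — row 1: entry -12/17 ≤ 0; row 2: (4/17)/(9/17) = 4/9; row 3: (67/17)/(2/17) = 67/2. Minimum is 4/9 at row 2 (x1 leaves); pivot element 9/17.
Divide row 2 by 9/17; eliminate column x3 from the other rows.
Z-row update in column x1: 0 − (-112/17)·(17/9) = 112/9.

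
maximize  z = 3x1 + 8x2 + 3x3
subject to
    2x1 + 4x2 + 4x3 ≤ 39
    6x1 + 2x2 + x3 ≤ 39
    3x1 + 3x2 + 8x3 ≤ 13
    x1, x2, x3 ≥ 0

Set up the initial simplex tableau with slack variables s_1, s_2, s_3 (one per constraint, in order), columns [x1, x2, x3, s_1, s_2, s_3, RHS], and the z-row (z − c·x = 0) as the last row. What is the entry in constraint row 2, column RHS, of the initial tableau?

39

The RHS of constraint 2 is b_2 = 39.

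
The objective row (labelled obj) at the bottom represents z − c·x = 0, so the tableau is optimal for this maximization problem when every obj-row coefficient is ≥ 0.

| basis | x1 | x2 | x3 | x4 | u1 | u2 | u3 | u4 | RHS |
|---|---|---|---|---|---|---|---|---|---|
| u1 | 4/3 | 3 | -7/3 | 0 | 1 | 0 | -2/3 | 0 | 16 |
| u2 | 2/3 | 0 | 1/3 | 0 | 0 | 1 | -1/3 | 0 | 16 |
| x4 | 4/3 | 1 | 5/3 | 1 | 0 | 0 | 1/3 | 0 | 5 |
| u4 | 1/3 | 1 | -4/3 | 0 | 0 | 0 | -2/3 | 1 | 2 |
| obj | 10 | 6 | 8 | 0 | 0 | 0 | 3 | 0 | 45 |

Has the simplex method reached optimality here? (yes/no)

yes

Every obj-row coefficient is ≥ 0, so the tableau is optimal.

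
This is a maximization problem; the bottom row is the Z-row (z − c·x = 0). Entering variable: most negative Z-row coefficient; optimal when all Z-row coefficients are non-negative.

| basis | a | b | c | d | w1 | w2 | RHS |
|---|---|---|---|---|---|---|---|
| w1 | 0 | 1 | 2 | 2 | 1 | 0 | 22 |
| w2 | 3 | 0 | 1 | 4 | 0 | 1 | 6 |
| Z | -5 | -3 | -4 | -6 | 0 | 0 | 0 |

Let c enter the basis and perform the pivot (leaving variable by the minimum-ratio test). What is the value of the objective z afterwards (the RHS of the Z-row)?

Ratio test on column c — row 1: 22/2 = 11; row 2: 6/1 = 6. Minimum is 6 at row 2 (w2 leaves); pivot element 1.
Pivot on row 2; the Z-row RHS becomes 0 − (-4)·6 = 24.

24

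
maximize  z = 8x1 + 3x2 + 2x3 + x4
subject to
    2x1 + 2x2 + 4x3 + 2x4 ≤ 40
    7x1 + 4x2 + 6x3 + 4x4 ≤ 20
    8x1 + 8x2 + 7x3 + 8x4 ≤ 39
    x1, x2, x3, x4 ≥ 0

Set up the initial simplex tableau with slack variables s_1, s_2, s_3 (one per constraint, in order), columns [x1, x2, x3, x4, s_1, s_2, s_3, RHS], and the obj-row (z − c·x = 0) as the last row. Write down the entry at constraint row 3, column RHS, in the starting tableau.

The RHS of constraint 3 is b_3 = 39.

39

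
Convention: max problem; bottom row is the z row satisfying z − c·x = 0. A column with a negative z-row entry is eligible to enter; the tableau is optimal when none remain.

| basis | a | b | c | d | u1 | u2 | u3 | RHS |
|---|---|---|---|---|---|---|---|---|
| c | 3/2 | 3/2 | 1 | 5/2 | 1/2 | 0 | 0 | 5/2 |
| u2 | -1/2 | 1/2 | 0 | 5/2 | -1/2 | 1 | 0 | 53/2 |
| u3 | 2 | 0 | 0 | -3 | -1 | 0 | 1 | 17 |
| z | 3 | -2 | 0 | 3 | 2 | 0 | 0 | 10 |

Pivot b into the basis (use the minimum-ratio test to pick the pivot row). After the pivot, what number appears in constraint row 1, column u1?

Ratio test on column b — row 1: (5/2)/(3/2) = 5/3; row 2: (53/2)/(1/2) = 53; row 3: entry 0 ≤ 0. Minimum is 5/3 at row 1 (c leaves); pivot element 3/2.
Divide row 1 by 3/2; eliminate column b from the other rows.
In the new row 1, the u1 entry is the old entry divided by the pivot: (1/2)/(3/2) = 1/3.

1/3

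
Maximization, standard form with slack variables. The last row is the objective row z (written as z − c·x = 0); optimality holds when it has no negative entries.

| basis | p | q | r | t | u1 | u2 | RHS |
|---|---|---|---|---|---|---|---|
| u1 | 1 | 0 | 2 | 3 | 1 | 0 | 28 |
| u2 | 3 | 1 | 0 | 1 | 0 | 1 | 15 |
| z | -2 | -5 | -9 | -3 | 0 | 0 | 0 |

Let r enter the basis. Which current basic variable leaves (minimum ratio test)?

Column r entries and ratios — u1: 28/2 = 14; u2: 0 ≤ 0, skip.
Smallest ratio is 14 in the row of u1, so u1 leaves.

u1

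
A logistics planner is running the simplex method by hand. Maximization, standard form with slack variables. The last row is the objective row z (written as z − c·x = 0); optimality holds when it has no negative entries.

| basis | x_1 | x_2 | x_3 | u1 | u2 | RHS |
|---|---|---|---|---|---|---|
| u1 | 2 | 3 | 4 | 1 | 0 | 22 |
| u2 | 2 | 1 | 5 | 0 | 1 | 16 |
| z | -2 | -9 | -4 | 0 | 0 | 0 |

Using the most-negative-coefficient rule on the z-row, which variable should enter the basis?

Negative z-row entries: x_1: -2, x_2: -9, x_3: -4.
The most negative is -9 in column x_2, so x_2 enters.

x_2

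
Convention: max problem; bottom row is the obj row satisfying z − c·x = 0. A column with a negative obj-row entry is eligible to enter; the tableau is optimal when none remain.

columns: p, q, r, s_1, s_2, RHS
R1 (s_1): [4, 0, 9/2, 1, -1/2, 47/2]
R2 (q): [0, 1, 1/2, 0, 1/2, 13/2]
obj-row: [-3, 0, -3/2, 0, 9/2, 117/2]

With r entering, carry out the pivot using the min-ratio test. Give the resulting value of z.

Ratio test on column r — row 1: (47/2)/(9/2) = 47/9; row 2: (13/2)/(1/2) = 13. Minimum is 47/9 at row 1 (s_1 leaves); pivot element 9/2.
Pivot on row 1; the obj-row RHS becomes 117/2 − (-3/2)·(47/9) = 199/3.

199/3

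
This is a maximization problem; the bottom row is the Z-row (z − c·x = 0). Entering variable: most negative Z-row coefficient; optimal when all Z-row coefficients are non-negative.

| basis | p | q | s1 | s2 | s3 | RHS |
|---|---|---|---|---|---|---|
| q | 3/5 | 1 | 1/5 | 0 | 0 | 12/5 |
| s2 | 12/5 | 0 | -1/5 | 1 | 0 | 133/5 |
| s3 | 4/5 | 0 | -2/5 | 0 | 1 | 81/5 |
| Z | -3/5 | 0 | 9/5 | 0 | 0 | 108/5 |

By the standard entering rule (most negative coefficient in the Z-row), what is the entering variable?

Negative Z-row entries: p: -3/5.
The most negative is -3/5 in column p, so p enters.

p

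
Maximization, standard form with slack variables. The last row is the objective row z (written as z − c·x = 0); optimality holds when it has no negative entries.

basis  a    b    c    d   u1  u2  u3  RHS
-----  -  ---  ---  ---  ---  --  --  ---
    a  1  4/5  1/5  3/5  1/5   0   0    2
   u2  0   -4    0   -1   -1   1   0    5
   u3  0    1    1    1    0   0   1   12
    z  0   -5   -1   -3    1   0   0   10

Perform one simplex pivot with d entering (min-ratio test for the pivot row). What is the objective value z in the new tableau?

20

Ratio test on column d — row 1: 2/(3/5) = 10/3; row 2: entry -1 ≤ 0; row 3: 12/1 = 12. Minimum is 10/3 at row 1 (a leaves); pivot element 3/5.
Pivot on row 1; the z-row RHS becomes 10 − (-3)·(10/3) = 20.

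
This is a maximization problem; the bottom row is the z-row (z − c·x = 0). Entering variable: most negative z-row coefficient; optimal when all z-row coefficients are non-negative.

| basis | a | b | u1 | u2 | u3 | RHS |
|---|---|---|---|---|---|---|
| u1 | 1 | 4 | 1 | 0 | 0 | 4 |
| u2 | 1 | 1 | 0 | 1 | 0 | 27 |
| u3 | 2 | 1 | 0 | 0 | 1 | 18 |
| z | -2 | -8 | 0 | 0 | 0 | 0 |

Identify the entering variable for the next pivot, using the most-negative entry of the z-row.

b

Negative z-row entries: a: -2, b: -8.
The most negative is -8 in column b, so b enters.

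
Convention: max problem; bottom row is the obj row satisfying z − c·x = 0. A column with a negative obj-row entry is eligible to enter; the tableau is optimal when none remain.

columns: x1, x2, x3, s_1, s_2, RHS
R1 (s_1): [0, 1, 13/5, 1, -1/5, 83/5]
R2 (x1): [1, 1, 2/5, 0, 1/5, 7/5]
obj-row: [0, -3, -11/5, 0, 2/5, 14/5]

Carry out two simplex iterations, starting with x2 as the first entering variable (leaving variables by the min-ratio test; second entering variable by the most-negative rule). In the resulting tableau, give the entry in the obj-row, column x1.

11/2

Ratio test on column x2 — row 1: (83/5)/1 = 83/5; row 2: (7/5)/1 = 7/5. Minimum is 7/5 at row 2 (x1 leaves); pivot element 1.
Divide row 2 by 1; eliminate column x2 from the other rows.
Second iteration: most negative obj-row entry is -1 in column x3, so x3 enters.
Ratio test on column x3 — row 1: (76/5)/(11/5) = 76/11; row 2: (7/5)/(2/5) = 7/2. Minimum is 7/2 at row 2 (x2 leaves); pivot element 2/5.
Divide row 2 by 2/5; eliminate column x3 from the other rows.
After both pivots, the entry at the obj-row, column x1 is 11/2.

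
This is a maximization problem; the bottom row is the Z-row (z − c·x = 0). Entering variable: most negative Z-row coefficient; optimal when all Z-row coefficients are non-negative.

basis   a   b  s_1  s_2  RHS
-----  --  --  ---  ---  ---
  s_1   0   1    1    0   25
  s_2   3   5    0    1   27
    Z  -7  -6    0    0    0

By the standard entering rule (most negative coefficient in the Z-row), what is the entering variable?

Negative Z-row entries: a: -7, b: -6.
The most negative is -7 in column a, so a enters.

a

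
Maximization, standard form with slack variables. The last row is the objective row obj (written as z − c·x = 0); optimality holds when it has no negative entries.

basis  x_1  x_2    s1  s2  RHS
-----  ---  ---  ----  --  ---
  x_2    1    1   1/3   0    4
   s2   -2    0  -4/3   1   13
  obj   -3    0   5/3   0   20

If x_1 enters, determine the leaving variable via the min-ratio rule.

Column x_1 entries and ratios — x_2: 4/1 = 4; s2: -2 ≤ 0, skip.
Smallest ratio is 4 in the row of x_2, so x_2 leaves.

x_2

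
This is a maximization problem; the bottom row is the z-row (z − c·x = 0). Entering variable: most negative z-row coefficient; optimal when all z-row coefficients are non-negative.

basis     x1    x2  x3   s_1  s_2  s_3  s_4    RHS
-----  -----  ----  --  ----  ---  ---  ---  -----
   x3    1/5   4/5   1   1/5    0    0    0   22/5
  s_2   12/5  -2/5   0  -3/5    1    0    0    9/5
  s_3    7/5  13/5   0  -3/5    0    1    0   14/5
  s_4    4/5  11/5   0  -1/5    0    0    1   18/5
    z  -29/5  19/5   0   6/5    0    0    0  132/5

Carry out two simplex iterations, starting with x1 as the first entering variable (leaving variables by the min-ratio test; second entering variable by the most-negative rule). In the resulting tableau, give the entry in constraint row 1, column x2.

10/3

Ratio test on column x1 — row 1: (22/5)/(1/5) = 22; row 2: (9/5)/(12/5) = 3/4; row 3: (14/5)/(7/5) = 2; row 4: (18/5)/(4/5) = 9/2. Minimum is 3/4 at row 2 (s_2 leaves); pivot element 12/5.
Divide row 2 by 12/5; eliminate column x1 from the other rows.
Second iteration: most negative z-row entry is -1/4 in column s_1, so s_1 enters.
Ratio test on column s_1 — row 1: (17/4)/(1/4) = 17; row 2: entry -1/4 ≤ 0; row 3: entry -1/4 ≤ 0; row 4: entry 0 ≤ 0. Minimum is 17 at row 1 (x3 leaves); pivot element 1/4.
Divide row 1 by 1/4; eliminate column s_1 from the other rows.
After both pivots, the entry at constraint row 1, column x2 is 10/3.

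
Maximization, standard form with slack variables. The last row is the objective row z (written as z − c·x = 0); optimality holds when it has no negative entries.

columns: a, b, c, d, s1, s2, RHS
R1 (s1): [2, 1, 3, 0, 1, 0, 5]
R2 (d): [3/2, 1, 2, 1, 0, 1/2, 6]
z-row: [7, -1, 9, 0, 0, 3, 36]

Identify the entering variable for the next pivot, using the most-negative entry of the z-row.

b

Negative z-row entries: b: -1.
The most negative is -1 in column b, so b enters.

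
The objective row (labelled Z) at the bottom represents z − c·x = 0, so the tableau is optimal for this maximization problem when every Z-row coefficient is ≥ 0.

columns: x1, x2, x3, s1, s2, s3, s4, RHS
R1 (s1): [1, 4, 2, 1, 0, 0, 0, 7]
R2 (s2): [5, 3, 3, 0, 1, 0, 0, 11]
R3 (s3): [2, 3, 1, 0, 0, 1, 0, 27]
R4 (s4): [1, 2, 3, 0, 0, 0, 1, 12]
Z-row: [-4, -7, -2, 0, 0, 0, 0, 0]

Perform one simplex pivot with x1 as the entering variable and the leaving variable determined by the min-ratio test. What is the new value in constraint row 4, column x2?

Ratio test on column x1 — row 1: 7/1 = 7; row 2: 11/5 = 11/5; row 3: 27/2 = 27/2; row 4: 12/1 = 12. Minimum is 11/5 at row 2 (s2 leaves); pivot element 5.
Divide row 2 by 5; eliminate column x1 from the other rows.
Row 4 update in column x2: 2 − 1·(3/5) = 7/5.

7/5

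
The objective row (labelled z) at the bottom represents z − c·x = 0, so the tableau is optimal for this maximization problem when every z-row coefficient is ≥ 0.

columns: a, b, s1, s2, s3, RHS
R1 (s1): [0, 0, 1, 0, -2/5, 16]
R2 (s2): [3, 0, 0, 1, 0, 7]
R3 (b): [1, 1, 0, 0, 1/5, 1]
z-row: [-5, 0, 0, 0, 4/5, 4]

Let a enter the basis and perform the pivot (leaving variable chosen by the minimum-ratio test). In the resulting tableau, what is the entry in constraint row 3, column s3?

1/5

Ratio test on column a — row 1: entry 0 ≤ 0; row 2: 7/3 = 7/3; row 3: 1/1 = 1. Minimum is 1 at row 3 (b leaves); pivot element 1.
Divide row 3 by 1; eliminate column a from the other rows.
In the new row 3, the s3 entry is the old entry divided by the pivot: (1/5)/1 = 1/5.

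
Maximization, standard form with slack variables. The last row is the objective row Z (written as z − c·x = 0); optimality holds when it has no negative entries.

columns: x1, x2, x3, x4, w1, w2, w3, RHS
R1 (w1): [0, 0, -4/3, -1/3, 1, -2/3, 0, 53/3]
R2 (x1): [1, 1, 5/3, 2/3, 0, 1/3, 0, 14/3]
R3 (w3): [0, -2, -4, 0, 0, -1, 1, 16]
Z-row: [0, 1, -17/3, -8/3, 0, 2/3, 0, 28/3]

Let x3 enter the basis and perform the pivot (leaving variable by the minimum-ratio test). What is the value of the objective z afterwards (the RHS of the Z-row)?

Ratio test on column x3 — row 1: entry -4/3 ≤ 0; row 2: (14/3)/(5/3) = 14/5; row 3: entry -4 ≤ 0. Minimum is 14/5 at row 2 (x1 leaves); pivot element 5/3.
Pivot on row 2; the Z-row RHS becomes 28/3 − (-17/3)·(14/5) = 126/5.

126/5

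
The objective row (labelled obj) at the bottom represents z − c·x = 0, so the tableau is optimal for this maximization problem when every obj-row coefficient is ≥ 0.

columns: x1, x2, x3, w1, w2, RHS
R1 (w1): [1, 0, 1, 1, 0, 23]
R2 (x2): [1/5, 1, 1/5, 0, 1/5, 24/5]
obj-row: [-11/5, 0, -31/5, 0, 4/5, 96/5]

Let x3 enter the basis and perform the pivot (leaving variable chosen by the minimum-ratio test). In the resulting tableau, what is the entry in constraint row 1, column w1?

1

Ratio test on column x3 — row 1: 23/1 = 23; row 2: (24/5)/(1/5) = 24. Minimum is 23 at row 1 (w1 leaves); pivot element 1.
Divide row 1 by 1; eliminate column x3 from the other rows.
In the new row 1, the w1 entry is the old entry divided by the pivot: 1/1 = 1.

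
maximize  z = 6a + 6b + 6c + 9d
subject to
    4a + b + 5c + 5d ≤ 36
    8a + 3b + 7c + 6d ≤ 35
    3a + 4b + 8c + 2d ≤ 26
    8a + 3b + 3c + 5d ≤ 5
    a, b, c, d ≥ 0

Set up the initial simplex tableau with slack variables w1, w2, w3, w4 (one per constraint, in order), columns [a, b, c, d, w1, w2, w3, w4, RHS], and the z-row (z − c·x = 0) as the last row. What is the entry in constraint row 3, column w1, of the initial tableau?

Slack w1 belongs to constraint 1; its column is the unit vector e_1, so the entry in row 3 is 0.

0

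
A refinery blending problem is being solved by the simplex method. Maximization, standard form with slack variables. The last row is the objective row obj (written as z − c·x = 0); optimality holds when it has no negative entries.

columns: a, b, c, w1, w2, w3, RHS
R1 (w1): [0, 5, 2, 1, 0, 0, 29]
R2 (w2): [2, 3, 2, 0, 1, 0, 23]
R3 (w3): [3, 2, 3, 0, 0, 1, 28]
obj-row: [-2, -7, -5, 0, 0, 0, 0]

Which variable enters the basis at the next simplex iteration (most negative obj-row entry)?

b

Negative obj-row entries: a: -2, b: -7, c: -5.
The most negative is -7 in column b, so b enters.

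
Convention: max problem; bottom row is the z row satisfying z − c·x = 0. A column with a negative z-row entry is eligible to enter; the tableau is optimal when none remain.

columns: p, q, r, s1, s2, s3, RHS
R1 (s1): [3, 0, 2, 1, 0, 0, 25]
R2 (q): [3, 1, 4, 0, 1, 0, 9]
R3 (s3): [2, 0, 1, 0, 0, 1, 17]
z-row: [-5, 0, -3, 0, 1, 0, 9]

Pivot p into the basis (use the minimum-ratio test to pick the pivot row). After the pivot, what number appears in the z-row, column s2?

Ratio test on column p — row 1: 25/3 = 25/3; row 2: 9/3 = 3; row 3: 17/2 = 17/2. Minimum is 3 at row 2 (q leaves); pivot element 3.
Divide row 2 by 3; eliminate column p from the other rows.
z-row update in column s2: 1 − (-5)·(1/3) = 8/3.

8/3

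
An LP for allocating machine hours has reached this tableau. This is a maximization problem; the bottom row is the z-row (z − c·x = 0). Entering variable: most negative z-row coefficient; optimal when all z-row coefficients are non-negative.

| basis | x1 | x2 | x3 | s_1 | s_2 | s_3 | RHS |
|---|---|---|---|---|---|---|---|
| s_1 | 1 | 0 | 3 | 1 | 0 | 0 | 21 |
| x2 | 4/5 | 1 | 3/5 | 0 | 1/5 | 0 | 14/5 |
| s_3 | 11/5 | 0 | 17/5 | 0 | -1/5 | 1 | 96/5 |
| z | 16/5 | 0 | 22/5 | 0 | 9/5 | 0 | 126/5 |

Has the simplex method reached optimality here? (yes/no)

yes

Every z-row coefficient is ≥ 0, so the tableau is optimal.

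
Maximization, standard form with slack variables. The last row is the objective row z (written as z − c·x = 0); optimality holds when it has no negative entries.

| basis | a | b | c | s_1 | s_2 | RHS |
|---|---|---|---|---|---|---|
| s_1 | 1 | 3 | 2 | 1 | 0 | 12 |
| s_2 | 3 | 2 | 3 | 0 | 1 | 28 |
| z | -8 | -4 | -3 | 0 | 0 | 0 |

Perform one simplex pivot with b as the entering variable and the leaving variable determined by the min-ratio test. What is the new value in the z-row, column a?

Ratio test on column b — row 1: 12/3 = 4; row 2: 28/2 = 14. Minimum is 4 at row 1 (s_1 leaves); pivot element 3.
Divide row 1 by 3; eliminate column b from the other rows.
z-row update in column a: -8 − (-4)·(1/3) = -20/3.

-20/3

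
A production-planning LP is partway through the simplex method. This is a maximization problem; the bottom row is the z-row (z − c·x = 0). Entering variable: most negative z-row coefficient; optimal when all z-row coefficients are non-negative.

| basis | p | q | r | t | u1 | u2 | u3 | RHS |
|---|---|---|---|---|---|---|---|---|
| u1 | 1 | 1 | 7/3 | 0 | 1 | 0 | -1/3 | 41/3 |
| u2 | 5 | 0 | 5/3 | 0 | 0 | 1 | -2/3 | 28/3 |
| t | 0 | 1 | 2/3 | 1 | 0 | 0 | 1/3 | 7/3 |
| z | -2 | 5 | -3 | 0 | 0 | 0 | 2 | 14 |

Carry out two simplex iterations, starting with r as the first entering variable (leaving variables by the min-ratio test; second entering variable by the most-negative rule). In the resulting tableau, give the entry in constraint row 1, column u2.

-1/5

Ratio test on column r — row 1: (41/3)/(7/3) = 41/7; row 2: (28/3)/(5/3) = 28/5; row 3: (7/3)/(2/3) = 7/2. Minimum is 7/2 at row 3 (t leaves); pivot element 2/3.
Divide row 3 by 2/3; eliminate column r from the other rows.
Second iteration: most negative z-row entry is -2 in column p, so p enters.
Ratio test on column p — row 1: (11/2)/1 = 11/2; row 2: (7/2)/5 = 7/10; row 3: entry 0 ≤ 0. Minimum is 7/10 at row 2 (u2 leaves); pivot element 5.
Divide row 2 by 5; eliminate column p from the other rows.
After both pivots, the entry at constraint row 1, column u2 is -1/5.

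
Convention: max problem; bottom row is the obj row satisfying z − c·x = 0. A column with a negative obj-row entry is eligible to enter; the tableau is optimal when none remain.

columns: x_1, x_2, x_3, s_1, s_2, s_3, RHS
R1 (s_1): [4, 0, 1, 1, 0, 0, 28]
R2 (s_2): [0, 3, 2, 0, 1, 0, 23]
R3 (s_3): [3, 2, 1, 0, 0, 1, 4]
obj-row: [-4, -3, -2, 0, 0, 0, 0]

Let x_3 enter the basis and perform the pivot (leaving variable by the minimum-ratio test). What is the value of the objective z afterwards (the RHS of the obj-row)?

Ratio test on column x_3 — row 1: 28/1 = 28; row 2: 23/2 = 23/2; row 3: 4/1 = 4. Minimum is 4 at row 3 (s_3 leaves); pivot element 1.
Pivot on row 3; the obj-row RHS becomes 0 − (-2)·4 = 8.

8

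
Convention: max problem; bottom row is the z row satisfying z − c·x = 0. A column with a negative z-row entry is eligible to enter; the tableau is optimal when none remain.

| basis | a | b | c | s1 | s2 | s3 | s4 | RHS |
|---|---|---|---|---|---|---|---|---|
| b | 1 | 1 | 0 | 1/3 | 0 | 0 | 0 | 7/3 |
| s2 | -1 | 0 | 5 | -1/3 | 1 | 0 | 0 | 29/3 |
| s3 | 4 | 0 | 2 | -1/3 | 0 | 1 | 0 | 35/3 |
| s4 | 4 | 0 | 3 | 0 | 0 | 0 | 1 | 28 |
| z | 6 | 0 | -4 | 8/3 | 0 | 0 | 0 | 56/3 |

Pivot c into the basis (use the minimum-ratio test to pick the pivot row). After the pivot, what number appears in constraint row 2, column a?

-1/5

Ratio test on column c — row 1: entry 0 ≤ 0; row 2: (29/3)/5 = 29/15; row 3: (35/3)/2 = 35/6; row 4: 28/3 = 28/3. Minimum is 29/15 at row 2 (s2 leaves); pivot element 5.
Divide row 2 by 5; eliminate column c from the other rows.
In the new row 2, the a entry is the old entry divided by the pivot: (-1)/5 = -1/5.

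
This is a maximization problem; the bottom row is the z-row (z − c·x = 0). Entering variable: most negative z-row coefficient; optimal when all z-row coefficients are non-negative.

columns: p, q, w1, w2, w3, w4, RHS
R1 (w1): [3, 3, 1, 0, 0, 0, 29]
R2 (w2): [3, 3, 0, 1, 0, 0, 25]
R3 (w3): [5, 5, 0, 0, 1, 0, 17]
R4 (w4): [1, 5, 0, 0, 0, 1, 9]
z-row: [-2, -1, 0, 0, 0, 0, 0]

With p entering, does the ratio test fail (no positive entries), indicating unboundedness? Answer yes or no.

Column p has positive entries in row(s) 1, 2, 3, 4, so the ratio test bounds it — not unbounded.

no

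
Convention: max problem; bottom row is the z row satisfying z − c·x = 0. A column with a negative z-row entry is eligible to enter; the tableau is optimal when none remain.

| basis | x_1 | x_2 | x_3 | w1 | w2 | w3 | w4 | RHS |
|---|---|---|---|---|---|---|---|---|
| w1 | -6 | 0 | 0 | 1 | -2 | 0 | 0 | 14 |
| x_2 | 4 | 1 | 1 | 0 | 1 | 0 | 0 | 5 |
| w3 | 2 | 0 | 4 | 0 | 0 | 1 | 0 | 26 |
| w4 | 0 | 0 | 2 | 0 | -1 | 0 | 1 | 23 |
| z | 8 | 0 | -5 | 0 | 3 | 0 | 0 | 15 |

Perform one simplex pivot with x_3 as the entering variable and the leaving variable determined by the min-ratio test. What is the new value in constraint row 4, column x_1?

Ratio test on column x_3 — row 1: entry 0 ≤ 0; row 2: 5/1 = 5; row 3: 26/4 = 13/2; row 4: 23/2 = 23/2. Minimum is 5 at row 2 (x_2 leaves); pivot element 1.
Divide row 2 by 1; eliminate column x_3 from the other rows.
Row 4 update in column x_1: 0 − 2·4 = -8.

-8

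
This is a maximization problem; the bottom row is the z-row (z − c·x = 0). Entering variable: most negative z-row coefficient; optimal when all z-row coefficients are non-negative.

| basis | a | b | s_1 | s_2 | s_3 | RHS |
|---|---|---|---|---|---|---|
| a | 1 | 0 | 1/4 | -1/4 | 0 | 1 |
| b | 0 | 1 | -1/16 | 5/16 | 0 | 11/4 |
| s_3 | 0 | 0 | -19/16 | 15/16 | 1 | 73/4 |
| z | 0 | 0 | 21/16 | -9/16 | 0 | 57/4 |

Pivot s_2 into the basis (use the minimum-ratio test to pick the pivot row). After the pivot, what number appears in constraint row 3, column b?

-3

Ratio test on column s_2 — row 1: entry -1/4 ≤ 0; row 2: (11/4)/(5/16) = 44/5; row 3: (73/4)/(15/16) = 292/15. Minimum is 44/5 at row 2 (b leaves); pivot element 5/16.
Divide row 2 by 5/16; eliminate column s_2 from the other rows.
Row 3 update in column b: 0 − (15/16)·(16/5) = -3.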